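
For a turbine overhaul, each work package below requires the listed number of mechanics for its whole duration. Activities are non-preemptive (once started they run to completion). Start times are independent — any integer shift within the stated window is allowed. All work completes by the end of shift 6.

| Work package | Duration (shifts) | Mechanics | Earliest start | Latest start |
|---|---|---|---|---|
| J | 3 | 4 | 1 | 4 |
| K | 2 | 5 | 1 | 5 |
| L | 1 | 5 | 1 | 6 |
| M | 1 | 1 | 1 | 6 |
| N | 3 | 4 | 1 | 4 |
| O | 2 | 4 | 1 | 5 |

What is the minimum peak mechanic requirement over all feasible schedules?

Early-start (J@1, K@1, L@1, M@1, N@1, O@1) gives peak 23: s1:23  s2:17  s3:8  s4:0  s5:0  s6:0.
Shift L→3, M→4, N→4, O→4.
Schedule J@1, K@1, L@3, M@4, N@4, O@4: s1:9  s2:9  s3:9  s4:9  s5:8  s6:4 — peak 9.

9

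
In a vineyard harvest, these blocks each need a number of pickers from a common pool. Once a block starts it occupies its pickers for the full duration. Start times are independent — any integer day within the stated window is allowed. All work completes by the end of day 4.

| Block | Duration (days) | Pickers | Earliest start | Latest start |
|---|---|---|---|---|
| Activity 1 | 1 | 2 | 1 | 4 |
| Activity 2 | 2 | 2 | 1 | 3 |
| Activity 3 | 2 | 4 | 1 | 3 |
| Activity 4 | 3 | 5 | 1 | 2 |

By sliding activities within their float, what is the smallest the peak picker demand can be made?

Early-start (Activity 1@1, Activity 2@1, Activity 3@1, Activity 4@1) gives peak 13: d1:13  d2:11  d3:5  d4:0.
Shift Activity 3→3.
Schedule Activity 1@1, Activity 2@1, Activity 3@3, Activity 4@1: d1:9  d2:7  d3:9  d4:4 — peak 9.

9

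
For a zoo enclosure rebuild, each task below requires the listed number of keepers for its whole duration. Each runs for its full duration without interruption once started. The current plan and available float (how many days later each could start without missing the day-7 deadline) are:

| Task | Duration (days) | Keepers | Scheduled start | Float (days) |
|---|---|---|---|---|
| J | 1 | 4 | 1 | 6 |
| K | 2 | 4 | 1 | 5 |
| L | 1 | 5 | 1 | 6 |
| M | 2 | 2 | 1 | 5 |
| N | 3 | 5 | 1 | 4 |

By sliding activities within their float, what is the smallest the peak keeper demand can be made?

Early-start (J@1, K@1, L@1, M@1, N@1) gives peak 20: d1:20  d2:11  d3:5  d4:0  d5:0  d6:0  d7:0.
Shift K→2, L→4, N→5.
Schedule J@1, K@2, L@4, M@1, N@5: d1:6  d2:6  d3:4  d4:5  d5:5  d6:5  d7:5 — peak 6.
Total keeper-days = 36 over 7 days ⇒ peak ≥ ⌈36/7⌉ = 6, so 6 is optimal.

6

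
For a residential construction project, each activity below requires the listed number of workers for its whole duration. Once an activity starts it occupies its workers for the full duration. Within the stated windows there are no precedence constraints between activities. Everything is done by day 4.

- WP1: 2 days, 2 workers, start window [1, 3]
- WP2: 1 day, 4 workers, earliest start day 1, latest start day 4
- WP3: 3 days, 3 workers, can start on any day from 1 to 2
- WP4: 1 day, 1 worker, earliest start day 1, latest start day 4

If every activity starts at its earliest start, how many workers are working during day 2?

5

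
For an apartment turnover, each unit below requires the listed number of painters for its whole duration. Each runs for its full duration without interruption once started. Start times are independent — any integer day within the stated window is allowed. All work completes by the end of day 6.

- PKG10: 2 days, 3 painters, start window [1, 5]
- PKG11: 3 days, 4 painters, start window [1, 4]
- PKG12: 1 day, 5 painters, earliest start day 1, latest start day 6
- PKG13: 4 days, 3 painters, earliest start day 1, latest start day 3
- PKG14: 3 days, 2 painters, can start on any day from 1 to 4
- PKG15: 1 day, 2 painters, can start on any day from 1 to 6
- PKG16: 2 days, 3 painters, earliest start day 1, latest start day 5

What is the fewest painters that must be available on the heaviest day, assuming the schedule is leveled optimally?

9

Early-start (PKG10@1, PKG11@1, PKG12@1, PKG13@1, PKG14@1, PKG15@1, PKG16@1) gives peak 22: d1:22  d2:15  d3:9  d4:3  d5:0  d6:0.
Shift PKG12→4, PKG13→3, PKG15→5, PKG16→5.
Schedule PKG10@1, PKG11@1, PKG12@4, PKG13@3, PKG14@1, PKG15@5, PKG16@5: d1:9  d2:9  d3:9  d4:8  d5:8  d6:6 — peak 9.
Total painter-days = 49 over 6 days ⇒ peak ≥ ⌈49/6⌉ = 9, so 9 is optimal.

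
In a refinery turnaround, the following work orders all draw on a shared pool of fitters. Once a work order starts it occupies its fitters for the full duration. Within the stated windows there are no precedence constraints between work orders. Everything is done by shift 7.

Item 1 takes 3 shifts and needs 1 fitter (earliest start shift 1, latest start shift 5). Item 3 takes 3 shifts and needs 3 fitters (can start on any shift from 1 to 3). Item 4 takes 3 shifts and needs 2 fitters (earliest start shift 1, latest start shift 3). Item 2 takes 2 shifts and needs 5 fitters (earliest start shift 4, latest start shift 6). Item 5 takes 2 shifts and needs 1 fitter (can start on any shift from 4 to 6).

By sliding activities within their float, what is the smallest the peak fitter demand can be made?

Schedule Item 1@1, Item 3@1, Item 4@1, Item 2@4, Item 5@4: s1:6  s2:6  s3:6  s4:6  s5:6  s6:0  s7:0 — peak 6.

6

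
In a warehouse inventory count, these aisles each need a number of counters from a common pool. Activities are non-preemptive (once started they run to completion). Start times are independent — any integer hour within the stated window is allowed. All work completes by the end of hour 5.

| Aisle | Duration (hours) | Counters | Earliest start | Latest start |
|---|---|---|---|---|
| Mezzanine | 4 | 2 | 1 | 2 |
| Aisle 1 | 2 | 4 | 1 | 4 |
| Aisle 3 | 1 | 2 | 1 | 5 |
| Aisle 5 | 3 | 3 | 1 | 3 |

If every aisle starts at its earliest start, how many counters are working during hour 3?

5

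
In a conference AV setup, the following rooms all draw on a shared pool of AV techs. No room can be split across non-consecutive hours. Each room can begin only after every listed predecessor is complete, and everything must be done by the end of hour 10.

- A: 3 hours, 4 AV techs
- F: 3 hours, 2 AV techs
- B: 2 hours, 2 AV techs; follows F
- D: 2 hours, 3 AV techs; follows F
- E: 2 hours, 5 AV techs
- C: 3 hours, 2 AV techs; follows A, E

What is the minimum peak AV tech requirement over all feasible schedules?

Early-start (A@1, F@1, B@4, D@4, E@1, C@4) gives peak 11: h1:11  h2:11  h3:6  h4:7  h5:7  h6:2  h7:0  h8:0  h9:0  h10:0.
Shift F→6, B→9, D→9, E→4, C→6.
Schedule A@1, F@6, B@9, D@9, E@4, C@6: h1:4  h2:4  h3:4  h4:5  h5:5  h6:4  h7:4  h8:4  h9:5  h10:5 — peak 5.
Total AV tech-hours = 44 over 10 hours ⇒ peak ≥ ⌈44/10⌉ = 5, so 5 is optimal.

5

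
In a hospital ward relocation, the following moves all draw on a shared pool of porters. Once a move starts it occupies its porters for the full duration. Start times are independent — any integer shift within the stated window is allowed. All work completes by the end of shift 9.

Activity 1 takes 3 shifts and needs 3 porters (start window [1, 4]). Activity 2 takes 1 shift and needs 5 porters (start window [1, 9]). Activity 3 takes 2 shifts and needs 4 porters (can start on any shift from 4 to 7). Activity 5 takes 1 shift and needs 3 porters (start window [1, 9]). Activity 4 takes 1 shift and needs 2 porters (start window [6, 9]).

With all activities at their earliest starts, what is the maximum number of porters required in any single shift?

Early-start schedule: Activity 1@1, Activity 2@1, Activity 3@4, Activity 5@1, Activity 4@6.
Load per shift: shift 1: 11, shift 2: 3, shift 3: 3, shift 4: 4, shift 5: 4, shift 6: 2, shift 7: 0, shift 8: 0, shift 9: 0.
Peak is 11.

11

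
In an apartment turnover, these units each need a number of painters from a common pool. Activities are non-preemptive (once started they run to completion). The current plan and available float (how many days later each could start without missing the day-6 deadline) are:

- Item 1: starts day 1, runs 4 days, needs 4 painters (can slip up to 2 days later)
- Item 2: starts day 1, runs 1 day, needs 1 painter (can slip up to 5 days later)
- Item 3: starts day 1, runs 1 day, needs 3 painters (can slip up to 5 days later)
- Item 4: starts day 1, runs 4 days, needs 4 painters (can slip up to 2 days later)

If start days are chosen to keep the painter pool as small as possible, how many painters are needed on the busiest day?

Early-start (Item 1@1, Item 2@1, Item 3@1, Item 4@1) gives peak 12: d1:12  d2:8  d3:8  d4:8  d5:0  d6:0.
Shift Item 4→2.
Schedule Item 1@1, Item 2@1, Item 3@1, Item 4@2: d1:8  d2:8  d3:8  d4:8  d5:4  d6:0 — peak 8.

8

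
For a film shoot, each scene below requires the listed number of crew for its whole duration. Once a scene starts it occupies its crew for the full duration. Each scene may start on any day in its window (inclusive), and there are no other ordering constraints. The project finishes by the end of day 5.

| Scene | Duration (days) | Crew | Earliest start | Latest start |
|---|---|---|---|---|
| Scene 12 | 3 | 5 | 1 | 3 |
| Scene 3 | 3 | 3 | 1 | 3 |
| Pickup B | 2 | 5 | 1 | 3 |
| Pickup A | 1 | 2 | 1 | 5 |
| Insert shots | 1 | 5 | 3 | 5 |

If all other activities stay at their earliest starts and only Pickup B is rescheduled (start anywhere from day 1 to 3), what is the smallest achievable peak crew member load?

Pickup B@1: d1:15  d2:13  d3:13  d4:0  d5:0 → peak 15
Pickup B@2: d1:10  d2:13  d3:18  d4:0  d5:0 → peak 18
Pickup B@3: d1:10  d2:8  d3:18  d4:5  d5:0 → peak 18
Best is Pickup B@1, peak 15.

15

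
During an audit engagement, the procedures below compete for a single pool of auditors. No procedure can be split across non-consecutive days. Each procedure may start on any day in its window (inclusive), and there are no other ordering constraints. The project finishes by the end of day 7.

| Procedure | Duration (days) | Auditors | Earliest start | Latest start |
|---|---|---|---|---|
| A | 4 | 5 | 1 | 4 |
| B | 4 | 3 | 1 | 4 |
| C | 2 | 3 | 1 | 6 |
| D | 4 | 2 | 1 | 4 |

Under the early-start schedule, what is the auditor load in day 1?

At early start, day 1 has: A, B, C, D.
Demand: 5 + 3 + 3 + 2 = 13.

13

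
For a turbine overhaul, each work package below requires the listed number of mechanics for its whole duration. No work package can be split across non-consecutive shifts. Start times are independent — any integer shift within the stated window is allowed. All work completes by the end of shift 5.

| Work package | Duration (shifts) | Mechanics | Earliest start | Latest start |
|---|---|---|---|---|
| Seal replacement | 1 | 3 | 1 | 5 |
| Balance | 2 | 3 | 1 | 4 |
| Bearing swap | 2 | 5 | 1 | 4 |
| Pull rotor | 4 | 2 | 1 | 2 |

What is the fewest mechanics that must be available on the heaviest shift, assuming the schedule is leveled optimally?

Early-start (Seal replacement@1, Balance@1, Bearing swap@1, Pull rotor@1) gives peak 13: s1:13  s2:10  s3:2  s4:2  s5:0.
Shift Bearing swap→3, Pull rotor→2.
Schedule Seal replacement@1, Balance@1, Bearing swap@3, Pull rotor@2: s1:6  s2:5  s3:7  s4:7  s5:2 — peak 7.

7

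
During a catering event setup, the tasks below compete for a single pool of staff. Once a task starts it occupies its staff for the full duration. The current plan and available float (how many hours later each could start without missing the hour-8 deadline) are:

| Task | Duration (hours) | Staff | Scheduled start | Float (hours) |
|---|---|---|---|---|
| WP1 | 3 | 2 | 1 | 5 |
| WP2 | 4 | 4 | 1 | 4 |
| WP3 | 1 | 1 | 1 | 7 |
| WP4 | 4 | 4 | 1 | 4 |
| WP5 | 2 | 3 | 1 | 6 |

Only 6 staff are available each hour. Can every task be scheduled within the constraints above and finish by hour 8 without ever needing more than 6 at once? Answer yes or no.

no

The minimum achievable peak is 7; 6 < 7, so no feasible schedule stays within the cap.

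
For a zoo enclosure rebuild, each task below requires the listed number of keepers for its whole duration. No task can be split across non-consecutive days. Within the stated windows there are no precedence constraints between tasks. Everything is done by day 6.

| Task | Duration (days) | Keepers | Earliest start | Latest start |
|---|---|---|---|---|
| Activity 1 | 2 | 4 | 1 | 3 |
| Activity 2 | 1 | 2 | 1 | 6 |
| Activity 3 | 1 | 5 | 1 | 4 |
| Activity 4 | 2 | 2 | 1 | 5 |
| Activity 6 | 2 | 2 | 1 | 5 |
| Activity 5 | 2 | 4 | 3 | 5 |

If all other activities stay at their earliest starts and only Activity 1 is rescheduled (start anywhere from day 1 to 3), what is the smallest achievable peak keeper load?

Activity 1@1: d1:15  d2:8  d3:4  d4:4  d5:0  d6:0 → peak 15
Activity 1@2: d1:11  d2:8  d3:8  d4:4  d5:0  d6:0 → peak 11
Activity 1@3: d1:11  d2:4  d3:8  d4:8  d5:0  d6:0 → peak 11
Best is Activity 1@2, peak 11.

11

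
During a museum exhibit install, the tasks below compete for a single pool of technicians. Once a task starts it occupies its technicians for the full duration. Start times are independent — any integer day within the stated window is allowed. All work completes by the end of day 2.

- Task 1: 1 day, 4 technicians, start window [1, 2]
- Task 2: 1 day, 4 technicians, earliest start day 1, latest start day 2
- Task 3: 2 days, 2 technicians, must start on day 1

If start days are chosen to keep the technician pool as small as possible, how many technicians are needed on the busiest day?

6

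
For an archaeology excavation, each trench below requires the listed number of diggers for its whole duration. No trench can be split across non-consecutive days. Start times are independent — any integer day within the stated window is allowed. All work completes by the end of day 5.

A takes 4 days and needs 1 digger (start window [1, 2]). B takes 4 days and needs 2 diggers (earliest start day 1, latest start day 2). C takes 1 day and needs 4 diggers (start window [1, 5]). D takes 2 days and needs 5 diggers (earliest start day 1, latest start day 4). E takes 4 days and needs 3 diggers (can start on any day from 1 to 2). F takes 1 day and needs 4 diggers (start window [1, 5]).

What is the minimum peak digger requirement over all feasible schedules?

11

Early-start (A@1, B@1, C@1, D@1, E@1, F@1) gives peak 19: d1:19  d2:11  d3:6  d4:6  d5:0.
Shift D→2, F→4.
Schedule A@1, B@1, C@1, D@2, E@1, F@4: d1:10  d2:11  d3:11  d4:10  d5:0 — peak 11.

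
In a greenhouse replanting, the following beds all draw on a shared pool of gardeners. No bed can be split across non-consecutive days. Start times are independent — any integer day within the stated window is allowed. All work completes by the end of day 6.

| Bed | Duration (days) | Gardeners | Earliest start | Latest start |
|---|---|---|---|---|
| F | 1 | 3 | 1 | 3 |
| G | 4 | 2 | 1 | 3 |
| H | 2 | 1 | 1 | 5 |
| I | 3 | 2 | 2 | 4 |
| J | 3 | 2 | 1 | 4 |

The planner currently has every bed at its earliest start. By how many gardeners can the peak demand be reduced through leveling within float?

Early-start peak: d1:8  d2:7  d3:6  d4:4  d5:0  d6:0 ⇒ 8.
Leveled (F@1, G@2, H@2, I@4, J@1): d1:5  d2:5  d3:5  d4:4  d5:4  d6:2 ⇒ 5.
Reduction 8 − 5 = 3.

3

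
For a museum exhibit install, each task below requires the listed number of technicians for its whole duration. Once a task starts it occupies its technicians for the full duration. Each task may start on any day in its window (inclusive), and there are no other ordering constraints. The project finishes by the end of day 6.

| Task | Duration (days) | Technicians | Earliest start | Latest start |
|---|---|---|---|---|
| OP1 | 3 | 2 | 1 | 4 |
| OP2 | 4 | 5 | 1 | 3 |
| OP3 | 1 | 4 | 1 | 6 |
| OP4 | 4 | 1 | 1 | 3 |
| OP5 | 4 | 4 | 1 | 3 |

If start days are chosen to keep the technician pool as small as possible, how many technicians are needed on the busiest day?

12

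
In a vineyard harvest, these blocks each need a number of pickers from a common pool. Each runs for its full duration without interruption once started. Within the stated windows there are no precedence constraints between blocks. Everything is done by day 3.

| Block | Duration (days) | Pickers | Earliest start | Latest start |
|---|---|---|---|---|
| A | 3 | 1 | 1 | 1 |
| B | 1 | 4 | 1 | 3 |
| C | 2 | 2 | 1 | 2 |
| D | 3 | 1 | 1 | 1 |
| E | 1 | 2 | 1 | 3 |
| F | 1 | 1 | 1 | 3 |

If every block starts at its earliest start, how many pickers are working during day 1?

11

At early start, day 1 has: A, B, C, D, E, F.
Demand: 1 + 4 + 2 + 1 + 2 + 1 = 11.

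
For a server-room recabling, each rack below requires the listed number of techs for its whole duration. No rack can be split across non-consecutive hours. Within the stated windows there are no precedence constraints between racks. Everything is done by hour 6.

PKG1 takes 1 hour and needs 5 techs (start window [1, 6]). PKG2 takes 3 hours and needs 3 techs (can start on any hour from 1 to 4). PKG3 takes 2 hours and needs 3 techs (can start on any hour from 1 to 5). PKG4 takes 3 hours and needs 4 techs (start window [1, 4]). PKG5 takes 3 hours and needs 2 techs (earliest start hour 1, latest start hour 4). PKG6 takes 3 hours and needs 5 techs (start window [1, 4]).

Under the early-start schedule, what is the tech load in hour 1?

At early start, hour 1 has: PKG1, PKG2, PKG3, PKG4, PKG5, PKG6.
Demand: 5 + 3 + 3 + 4 + 2 + 5 = 22.

22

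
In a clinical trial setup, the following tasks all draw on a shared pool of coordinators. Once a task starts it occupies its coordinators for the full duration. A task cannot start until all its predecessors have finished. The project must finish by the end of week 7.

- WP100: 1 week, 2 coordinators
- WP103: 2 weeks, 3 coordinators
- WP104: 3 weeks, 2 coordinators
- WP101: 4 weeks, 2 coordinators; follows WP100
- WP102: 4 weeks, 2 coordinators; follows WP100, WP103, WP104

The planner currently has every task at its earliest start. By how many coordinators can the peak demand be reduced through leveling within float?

Early-start peak: w1:7  w2:7  w3:4  w4:4  w5:4  w6:2  w7:2 ⇒ 7.
Leveled (WP100@1, WP103@2, WP104@1, WP101@4, WP102@4): w1:4  w2:5  w3:5  w4:4  w5:4  w6:4  w7:4 ⇒ 5.
Reduction 7 − 5 = 2.

2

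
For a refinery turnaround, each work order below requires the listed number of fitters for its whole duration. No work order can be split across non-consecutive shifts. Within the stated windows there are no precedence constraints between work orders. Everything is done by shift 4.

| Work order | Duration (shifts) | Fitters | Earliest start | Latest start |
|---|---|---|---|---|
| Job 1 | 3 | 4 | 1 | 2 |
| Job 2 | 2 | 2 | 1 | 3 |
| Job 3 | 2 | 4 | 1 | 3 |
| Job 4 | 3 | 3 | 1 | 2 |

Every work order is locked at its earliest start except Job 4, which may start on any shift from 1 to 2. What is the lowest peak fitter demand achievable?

Job 4@1: s1:13  s2:13  s3:7  s4:0 → peak 13
Job 4@2: s1:10  s2:13  s3:7  s4:3 → peak 13
Best is Job 4@1, peak 13.

13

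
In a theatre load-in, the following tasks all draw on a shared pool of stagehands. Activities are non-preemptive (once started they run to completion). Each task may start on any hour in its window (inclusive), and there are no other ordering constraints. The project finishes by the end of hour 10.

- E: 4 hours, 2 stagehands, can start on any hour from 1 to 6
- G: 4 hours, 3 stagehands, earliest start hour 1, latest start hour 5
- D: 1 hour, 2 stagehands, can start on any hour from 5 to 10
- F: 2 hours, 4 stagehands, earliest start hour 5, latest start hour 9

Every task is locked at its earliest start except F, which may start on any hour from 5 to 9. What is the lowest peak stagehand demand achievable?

F@5: h1:5  h2:5  h3:5  h4:5  h5:6  h6:4  h7:0  h8:0  h9:0  h10:0 → peak 6
F@6: h1:5  h2:5  h3:5  h4:5  h5:2  h6:4  h7:4  h8:0  h9:0  h10:0 → peak 5
F@7: h1:5  h2:5  h3:5  h4:5  h5:2  h6:0  h7:4  h8:4  h9:0  h10:0 → peak 5
F@8: h1:5  h2:5  h3:5  h4:5  h5:2  h6:0  h7:0  h8:4  h9:4  h10:0 → peak 5
F@9: h1:5  h2:5  h3:5  h4:5  h5:2  h6:0  h7:0  h8:0  h9:4  h10:4 → peak 5
Best is F@6, peak 5.

5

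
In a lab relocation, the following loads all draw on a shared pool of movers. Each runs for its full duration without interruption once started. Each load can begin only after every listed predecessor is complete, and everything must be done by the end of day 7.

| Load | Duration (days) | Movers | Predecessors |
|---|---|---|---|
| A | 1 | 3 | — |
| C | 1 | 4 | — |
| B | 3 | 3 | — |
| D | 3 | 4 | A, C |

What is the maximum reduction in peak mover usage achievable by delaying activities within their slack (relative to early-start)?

4

Early-start peak: d1:10  d2:7  d3:7  d4:4  d5:0  d6:0  d7:0 ⇒ 10.
Leveled (A@1, C@4, B@1, D@5): d1:6  d2:3  d3:3  d4:4  d5:4  d6:4  d7:4 ⇒ 6.
Reduction 10 − 6 = 4.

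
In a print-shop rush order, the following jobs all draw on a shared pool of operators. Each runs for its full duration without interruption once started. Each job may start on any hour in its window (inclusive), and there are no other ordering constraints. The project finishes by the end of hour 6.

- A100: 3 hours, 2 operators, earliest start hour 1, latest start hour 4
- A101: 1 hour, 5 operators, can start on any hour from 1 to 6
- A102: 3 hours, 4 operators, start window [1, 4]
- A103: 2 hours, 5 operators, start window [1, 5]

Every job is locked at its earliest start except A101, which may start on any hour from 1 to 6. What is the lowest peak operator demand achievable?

A101@1: h1:16  h2:11  h3:6  h4:0  h5:0  h6:0 → peak 16
A101@2: h1:11  h2:16  h3:6  h4:0  h5:0  h6:0 → peak 16
A101@3: h1:11  h2:11  h3:11  h4:0  h5:0  h6:0 → peak 11
A101@4: h1:11  h2:11  h3:6  h4:5  h5:0  h6:0 → peak 11
A101@5: h1:11  h2:11  h3:6  h4:0  h5:5  h6:0 → peak 11
A101@6: h1:11  h2:11  h3:6  h4:0  h5:0  h6:5 → peak 11
Best is A101@3, peak 11.

11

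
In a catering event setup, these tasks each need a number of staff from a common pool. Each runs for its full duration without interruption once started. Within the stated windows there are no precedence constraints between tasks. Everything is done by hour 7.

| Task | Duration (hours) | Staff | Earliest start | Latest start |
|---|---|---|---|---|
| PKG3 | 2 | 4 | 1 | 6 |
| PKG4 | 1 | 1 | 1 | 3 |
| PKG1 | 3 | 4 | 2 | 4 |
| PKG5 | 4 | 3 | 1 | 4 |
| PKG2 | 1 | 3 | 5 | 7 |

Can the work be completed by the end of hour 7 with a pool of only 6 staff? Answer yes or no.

The minimum achievable peak is 7; 6 < 7, so no feasible schedule stays within the cap.

no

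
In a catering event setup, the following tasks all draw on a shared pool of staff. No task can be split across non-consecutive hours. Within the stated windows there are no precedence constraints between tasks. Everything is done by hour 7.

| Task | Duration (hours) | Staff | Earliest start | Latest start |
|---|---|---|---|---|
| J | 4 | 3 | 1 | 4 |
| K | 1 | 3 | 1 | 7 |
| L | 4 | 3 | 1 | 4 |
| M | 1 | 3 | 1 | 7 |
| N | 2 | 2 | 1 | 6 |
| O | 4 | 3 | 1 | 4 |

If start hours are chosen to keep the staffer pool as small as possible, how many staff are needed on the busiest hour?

Early-start (J@1, K@1, L@1, M@1, N@1, O@1) gives peak 17: h1:17  h2:11  h3:9  h4:9  h5:0  h6:0  h7:0.
Shift M→2, N→5, O→3.
Schedule J@1, K@1, L@1, M@2, N@5, O@3: h1:9  h2:9  h3:9  h4:9  h5:5  h6:5  h7:0 — peak 9.

9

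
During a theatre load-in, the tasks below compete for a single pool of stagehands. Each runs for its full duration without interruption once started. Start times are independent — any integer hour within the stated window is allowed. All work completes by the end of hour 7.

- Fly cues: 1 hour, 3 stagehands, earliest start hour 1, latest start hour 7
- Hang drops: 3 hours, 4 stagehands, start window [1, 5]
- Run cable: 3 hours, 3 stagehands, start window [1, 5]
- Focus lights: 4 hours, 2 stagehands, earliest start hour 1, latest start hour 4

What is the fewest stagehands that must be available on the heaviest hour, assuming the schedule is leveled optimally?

5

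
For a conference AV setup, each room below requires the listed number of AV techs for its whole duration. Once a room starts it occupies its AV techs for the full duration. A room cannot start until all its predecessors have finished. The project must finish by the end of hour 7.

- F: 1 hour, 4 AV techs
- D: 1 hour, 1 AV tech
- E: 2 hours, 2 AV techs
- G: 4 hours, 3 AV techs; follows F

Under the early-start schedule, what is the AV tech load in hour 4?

3

At early start, hour 4 has: G.
Demand: 3 = 3.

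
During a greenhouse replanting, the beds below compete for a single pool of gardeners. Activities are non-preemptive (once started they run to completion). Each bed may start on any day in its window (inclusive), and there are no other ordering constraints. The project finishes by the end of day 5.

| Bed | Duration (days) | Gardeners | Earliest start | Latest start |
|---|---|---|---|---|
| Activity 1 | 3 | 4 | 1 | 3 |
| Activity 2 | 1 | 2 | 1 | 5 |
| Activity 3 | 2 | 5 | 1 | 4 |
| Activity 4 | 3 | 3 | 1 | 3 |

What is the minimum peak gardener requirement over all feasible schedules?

Early-start (Activity 1@1, Activity 2@1, Activity 3@1, Activity 4@1) gives peak 14: d1:14  d2:12  d3:7  d4:0  d5:0.
Shift Activity 2→4, Activity 3→4.
Schedule Activity 1@1, Activity 2@4, Activity 3@4, Activity 4@1: d1:7  d2:7  d3:7  d4:7  d5:5 — peak 7.
Total gardener-days = 33 over 5 days ⇒ peak ≥ ⌈33/5⌉ = 7, so 7 is optimal.

7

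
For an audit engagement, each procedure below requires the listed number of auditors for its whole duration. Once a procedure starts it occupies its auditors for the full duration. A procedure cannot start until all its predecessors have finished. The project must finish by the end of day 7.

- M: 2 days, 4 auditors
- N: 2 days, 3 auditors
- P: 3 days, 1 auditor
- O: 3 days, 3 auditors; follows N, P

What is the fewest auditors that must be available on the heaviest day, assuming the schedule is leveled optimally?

5

Early-start (M@1, N@1, P@1, O@4) gives peak 8: d1:8  d2:8  d3:1  d4:3  d5:3  d6:3  d7:0.
Shift N→3, O→5.
Schedule M@1, N@3, P@1, O@5: d1:5  d2:5  d3:4  d4:3  d5:3  d6:3  d7:3 — peak 5.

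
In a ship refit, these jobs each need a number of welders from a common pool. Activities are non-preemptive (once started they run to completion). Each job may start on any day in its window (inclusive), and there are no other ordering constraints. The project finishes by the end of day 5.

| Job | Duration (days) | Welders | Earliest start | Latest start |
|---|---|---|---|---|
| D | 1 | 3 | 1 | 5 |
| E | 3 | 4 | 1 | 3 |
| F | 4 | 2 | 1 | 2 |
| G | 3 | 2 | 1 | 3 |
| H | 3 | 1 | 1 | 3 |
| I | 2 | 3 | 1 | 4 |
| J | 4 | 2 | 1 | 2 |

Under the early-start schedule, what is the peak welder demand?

Early-start schedule: D@1, E@1, F@1, G@1, H@1, I@1, J@1.
Load per day: day 1: 17, day 2: 14, day 3: 11, day 4: 4, day 5: 0.
Peak is 17.

17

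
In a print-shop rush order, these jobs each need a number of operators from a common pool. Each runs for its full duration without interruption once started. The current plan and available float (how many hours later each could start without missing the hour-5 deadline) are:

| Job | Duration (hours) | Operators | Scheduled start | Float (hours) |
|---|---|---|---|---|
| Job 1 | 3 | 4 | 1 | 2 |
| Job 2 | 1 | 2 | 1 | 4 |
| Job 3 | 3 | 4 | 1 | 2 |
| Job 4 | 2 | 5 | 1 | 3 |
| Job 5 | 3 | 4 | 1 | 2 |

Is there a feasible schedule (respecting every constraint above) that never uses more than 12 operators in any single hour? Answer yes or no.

yes

Schedule Job 1@1, Job 2@1, Job 3@1, Job 4@4, Job 5@2: h1:10  h2:12  h3:12  h4:9  h5:5 — peak 12 ≤ 12.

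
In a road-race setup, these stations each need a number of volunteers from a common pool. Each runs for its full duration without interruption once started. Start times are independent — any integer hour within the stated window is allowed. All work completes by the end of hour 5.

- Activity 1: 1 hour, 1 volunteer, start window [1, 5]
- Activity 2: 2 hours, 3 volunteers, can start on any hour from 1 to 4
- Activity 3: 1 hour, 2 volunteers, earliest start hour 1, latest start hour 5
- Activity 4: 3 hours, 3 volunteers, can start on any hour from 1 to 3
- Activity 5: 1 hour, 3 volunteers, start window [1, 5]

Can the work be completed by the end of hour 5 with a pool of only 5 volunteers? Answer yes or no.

no

The minimum achievable peak is 6; 5 < 6, so no feasible schedule stays within the cap.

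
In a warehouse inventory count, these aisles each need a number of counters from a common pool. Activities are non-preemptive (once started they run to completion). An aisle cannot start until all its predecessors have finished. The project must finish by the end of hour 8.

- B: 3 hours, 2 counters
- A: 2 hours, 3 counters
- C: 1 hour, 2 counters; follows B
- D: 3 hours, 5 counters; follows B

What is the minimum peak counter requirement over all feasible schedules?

5

Early-start (B@1, A@1, C@4, D@4) gives peak 7: h1:5  h2:5  h3:2  h4:7  h5:5  h6:5  h7:0  h8:0.
Shift D→5.
Schedule B@1, A@1, C@4, D@5: h1:5  h2:5  h3:2  h4:2  h5:5  h6:5  h7:5  h8:0 — peak 5.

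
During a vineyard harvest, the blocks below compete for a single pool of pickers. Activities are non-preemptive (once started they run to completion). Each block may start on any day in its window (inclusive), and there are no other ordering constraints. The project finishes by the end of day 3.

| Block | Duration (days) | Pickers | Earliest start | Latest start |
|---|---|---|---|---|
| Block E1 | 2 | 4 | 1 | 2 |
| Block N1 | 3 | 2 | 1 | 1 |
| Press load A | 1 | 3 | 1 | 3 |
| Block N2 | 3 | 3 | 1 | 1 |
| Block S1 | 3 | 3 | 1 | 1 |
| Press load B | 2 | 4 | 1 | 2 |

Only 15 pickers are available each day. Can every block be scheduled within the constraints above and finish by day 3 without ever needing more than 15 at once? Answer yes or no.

no

The minimum achievable peak is 16; 15 < 16, so no feasible schedule stays within the cap.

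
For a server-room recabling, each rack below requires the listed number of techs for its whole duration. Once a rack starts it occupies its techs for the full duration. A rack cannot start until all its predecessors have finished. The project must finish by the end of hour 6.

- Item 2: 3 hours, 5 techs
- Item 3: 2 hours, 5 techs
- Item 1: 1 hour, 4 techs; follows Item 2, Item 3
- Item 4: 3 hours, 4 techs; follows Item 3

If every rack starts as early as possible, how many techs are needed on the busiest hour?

Early-start schedule: Item 2@1, Item 3@1, Item 1@4, Item 4@3.
Load per hour: hour 1: 10, hour 2: 10, hour 3: 9, hour 4: 8, hour 5: 4, hour 6: 0.
Peak is 10.

10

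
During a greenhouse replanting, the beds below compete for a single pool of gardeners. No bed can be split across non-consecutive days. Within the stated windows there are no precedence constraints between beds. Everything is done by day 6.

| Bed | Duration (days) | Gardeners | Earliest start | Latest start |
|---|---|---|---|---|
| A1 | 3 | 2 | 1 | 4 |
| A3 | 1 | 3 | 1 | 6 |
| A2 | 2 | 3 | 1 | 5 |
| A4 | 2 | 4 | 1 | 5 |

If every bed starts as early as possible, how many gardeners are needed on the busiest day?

Early-start schedule: A1@1, A3@1, A2@1, A4@1.
Load per day: day 1: 12, day 2: 9, day 3: 2, day 4: 0, day 5: 0, day 6: 0.
Peak is 12.

12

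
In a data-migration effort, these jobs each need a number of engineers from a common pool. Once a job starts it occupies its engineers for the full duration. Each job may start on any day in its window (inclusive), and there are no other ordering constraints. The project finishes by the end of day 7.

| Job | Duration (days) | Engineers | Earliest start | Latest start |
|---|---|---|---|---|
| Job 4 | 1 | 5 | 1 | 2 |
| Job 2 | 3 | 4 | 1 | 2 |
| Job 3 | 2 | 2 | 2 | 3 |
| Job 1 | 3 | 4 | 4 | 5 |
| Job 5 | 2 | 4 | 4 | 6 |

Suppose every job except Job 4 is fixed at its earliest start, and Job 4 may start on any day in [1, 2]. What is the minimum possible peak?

Job 4@1: d1:9  d2:6  d3:6  d4:8  d5:8  d6:4  d7:0 → peak 9
Job 4@2: d1:4  d2:11  d3:6  d4:8  d5:8  d6:4  d7:0 → peak 11
Best is Job 4@1, peak 9.

9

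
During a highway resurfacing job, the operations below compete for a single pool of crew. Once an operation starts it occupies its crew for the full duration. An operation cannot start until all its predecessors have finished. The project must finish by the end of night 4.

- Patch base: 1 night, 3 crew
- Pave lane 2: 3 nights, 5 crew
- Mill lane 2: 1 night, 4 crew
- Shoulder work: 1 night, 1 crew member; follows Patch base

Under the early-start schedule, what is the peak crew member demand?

12

Early-start schedule: Patch base@1, Pave lane 2@1, Mill lane 2@1, Shoulder work@2.
Load per night: night 1: 12, night 2: 6, night 3: 5, night 4: 0.
Peak is 12.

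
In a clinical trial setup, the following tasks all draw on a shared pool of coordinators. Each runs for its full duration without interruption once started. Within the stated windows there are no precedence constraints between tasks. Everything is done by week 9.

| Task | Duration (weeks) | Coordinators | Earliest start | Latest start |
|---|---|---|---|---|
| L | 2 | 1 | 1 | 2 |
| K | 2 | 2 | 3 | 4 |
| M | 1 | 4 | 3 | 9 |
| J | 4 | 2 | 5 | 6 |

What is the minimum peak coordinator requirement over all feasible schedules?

4

Early-start (L@1, K@3, M@3, J@5) gives peak 6: w1:1  w2:1  w3:6  w4:2  w5:2  w6:2  w7:2  w8:2  w9:0.
Shift M→5, J→6.
Schedule L@1, K@3, M@5, J@6: w1:1  w2:1  w3:2  w4:2  w5:4  w6:2  w7:2  w8:2  w9:2 — peak 4.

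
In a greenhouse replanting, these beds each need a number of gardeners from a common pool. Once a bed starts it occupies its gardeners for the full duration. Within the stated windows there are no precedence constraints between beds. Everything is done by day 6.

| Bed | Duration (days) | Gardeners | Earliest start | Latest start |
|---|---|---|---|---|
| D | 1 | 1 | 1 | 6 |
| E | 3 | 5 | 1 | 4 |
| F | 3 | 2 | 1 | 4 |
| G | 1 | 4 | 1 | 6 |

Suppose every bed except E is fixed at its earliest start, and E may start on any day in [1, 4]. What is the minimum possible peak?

7

E@1: d1:12  d2:7  d3:7  d4:0  d5:0  d6:0 → peak 12
E@2: d1:7  d2:7  d3:7  d4:5  d5:0  d6:0 → peak 7
E@3: d1:7  d2:2  d3:7  d4:5  d5:5  d6:0 → peak 7
E@4: d1:7  d2:2  d3:2  d4:5  d5:5  d6:5 → peak 7
Best is E@2, peak 7.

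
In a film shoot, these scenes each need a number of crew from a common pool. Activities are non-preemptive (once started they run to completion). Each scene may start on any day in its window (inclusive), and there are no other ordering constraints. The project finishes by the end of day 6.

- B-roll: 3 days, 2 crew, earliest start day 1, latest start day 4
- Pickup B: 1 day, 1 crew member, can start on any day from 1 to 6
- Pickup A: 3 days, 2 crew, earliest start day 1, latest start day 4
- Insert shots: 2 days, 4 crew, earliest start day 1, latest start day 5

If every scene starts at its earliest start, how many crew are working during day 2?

8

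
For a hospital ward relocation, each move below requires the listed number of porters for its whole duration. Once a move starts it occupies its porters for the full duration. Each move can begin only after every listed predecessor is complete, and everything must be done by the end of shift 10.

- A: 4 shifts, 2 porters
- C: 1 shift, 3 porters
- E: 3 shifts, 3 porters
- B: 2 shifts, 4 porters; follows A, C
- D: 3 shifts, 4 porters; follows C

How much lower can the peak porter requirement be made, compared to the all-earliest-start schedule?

Early-start peak: s1:8  s2:9  s3:9  s4:6  s5:4  s6:4  s7:0  s8:0  s9:0  s10:0 ⇒ 9.
Leveled (A@1, C@1, E@2, B@5, D@7): s1:5  s2:5  s3:5  s4:5  s5:4  s6:4  s7:4  s8:4  s9:4  s10:0 ⇒ 5.
Reduction 9 − 5 = 4.

4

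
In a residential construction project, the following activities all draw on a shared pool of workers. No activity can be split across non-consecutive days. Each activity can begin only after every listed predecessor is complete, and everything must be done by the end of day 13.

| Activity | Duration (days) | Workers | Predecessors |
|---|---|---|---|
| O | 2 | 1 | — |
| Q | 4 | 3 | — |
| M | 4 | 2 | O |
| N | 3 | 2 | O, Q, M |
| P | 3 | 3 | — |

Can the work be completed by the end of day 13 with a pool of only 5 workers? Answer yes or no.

yes

Schedule O@1, Q@1, M@3, N@7, P@5: d1:4  d2:4  d3:5  d4:5  d5:5  d6:5  d7:5  d8:2  d9:2  d10:0  d11:0  d12:0  d13:0 — peak 5 ≤ 5.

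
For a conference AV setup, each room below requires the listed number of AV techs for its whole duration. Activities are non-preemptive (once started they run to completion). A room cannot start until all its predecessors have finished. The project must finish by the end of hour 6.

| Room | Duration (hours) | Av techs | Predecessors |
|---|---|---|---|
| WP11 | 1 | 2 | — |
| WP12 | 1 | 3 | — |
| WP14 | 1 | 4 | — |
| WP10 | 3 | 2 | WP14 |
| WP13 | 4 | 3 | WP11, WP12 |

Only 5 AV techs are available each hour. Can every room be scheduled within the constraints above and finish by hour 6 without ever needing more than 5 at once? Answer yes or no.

Schedule WP11@1, WP12@1, WP14@2, WP10@3, WP13@3: h1:5  h2:4  h3:5  h4:5  h5:5  h6:3 — peak 5 ≤ 5.

yes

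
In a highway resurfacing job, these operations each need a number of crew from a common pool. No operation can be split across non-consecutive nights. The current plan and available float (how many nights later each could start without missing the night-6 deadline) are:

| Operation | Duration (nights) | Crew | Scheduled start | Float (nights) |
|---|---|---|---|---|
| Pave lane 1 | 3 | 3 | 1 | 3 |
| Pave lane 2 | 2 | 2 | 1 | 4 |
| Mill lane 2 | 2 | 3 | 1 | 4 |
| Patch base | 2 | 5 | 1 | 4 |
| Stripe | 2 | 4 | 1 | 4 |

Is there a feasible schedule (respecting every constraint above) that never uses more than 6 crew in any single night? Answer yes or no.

no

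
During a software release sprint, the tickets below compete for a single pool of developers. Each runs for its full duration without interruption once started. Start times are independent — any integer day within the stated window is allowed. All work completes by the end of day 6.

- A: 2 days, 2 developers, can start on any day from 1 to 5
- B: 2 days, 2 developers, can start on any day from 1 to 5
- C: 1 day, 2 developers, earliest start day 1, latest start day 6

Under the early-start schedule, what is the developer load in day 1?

At early start, day 1 has: A, B, C.
Demand: 2 + 2 + 2 = 6.

6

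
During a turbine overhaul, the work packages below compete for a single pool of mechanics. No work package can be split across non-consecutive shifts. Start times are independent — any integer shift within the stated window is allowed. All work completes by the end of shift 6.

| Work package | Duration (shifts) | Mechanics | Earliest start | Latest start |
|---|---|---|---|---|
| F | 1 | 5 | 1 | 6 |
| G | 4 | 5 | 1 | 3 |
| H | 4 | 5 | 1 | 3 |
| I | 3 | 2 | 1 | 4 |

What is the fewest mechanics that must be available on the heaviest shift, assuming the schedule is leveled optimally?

Early-start (F@1, G@1, H@1, I@1) gives peak 17: s1:17  s2:12  s3:12  s4:10  s5:0  s6:0.
Shift H→2.
Schedule F@1, G@1, H@2, I@1: s1:12  s2:12  s3:12  s4:10  s5:5  s6:0 — peak 12.

12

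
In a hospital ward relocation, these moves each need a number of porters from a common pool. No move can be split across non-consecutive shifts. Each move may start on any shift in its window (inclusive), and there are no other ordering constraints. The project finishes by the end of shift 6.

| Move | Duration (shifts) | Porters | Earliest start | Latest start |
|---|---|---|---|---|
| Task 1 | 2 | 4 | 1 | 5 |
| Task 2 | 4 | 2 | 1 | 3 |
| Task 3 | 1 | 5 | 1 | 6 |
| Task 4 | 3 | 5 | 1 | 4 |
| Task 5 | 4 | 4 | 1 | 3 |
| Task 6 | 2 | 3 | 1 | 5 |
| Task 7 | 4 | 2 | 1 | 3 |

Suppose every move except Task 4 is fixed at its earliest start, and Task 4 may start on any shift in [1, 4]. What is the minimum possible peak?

20

Task 4@1: s1:25  s2:20  s3:13  s4:8  s5:0  s6:0 → peak 25
Task 4@2: s1:20  s2:20  s3:13  s4:13  s5:0  s6:0 → peak 20
Task 4@3: s1:20  s2:15  s3:13  s4:13  s5:5  s6:0 → peak 20
Task 4@4: s1:20  s2:15  s3:8  s4:13  s5:5  s6:5 → peak 20
Best is Task 4@2, peak 20.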